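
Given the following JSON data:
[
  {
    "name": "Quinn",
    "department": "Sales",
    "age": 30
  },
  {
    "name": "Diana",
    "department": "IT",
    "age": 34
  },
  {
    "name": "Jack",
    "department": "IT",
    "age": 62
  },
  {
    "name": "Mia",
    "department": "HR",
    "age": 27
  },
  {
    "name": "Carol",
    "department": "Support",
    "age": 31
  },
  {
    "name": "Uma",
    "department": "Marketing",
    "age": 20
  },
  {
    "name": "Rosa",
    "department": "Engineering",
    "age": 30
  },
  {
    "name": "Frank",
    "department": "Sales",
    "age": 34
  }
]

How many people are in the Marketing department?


Scanning records for department = Marketing
  Record 5: Uma
Count: 1

ANSWER: 1


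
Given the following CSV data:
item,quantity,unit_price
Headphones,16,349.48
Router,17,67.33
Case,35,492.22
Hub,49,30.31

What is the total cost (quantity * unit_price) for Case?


Row: Case
quantity = 35
unit_price = 492.22
total = 35 * 492.22 = 17227.7

ANSWER: 17227.7


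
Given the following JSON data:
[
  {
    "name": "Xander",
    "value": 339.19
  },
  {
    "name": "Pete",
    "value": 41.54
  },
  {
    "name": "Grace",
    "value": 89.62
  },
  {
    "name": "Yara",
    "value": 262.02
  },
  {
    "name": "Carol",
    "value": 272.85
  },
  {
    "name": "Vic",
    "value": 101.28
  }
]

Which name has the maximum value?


Comparing values:
  Xander: 339.19
  Pete: 41.54
  Grace: 89.62
  Yara: 262.02
  Carol: 272.85
  Vic: 101.28
Maximum: Xander (339.19)

ANSWER: Xander


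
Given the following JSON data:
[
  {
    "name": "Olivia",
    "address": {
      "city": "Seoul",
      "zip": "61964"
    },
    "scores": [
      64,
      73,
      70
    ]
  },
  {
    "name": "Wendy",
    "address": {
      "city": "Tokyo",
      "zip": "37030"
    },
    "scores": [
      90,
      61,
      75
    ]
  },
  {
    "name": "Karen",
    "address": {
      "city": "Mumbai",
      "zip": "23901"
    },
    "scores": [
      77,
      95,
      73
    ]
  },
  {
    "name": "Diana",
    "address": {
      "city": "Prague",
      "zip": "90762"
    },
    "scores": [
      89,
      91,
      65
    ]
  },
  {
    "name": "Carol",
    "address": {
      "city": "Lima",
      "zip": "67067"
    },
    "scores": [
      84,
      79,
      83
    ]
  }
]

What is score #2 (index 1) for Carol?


Path: records[4].scores[1]
Value: 79

ANSWER: 79


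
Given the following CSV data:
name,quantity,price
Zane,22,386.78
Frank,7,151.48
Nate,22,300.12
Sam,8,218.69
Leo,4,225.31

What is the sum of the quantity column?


Values in 'quantity' column:
  Row 1: 22
  Row 2: 7
  Row 3: 22
  Row 4: 8
  Row 5: 4
Sum = 22 + 7 + 22 + 8 + 4 = 63

ANSWER: 63


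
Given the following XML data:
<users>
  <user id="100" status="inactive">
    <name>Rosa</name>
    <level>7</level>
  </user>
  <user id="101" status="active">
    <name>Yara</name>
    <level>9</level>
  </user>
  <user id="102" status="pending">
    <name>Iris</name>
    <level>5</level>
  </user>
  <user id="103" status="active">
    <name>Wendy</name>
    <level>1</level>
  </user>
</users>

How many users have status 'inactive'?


Counting users with status='inactive':
  Rosa (id=100) -> MATCH
Count: 1

ANSWER: 1


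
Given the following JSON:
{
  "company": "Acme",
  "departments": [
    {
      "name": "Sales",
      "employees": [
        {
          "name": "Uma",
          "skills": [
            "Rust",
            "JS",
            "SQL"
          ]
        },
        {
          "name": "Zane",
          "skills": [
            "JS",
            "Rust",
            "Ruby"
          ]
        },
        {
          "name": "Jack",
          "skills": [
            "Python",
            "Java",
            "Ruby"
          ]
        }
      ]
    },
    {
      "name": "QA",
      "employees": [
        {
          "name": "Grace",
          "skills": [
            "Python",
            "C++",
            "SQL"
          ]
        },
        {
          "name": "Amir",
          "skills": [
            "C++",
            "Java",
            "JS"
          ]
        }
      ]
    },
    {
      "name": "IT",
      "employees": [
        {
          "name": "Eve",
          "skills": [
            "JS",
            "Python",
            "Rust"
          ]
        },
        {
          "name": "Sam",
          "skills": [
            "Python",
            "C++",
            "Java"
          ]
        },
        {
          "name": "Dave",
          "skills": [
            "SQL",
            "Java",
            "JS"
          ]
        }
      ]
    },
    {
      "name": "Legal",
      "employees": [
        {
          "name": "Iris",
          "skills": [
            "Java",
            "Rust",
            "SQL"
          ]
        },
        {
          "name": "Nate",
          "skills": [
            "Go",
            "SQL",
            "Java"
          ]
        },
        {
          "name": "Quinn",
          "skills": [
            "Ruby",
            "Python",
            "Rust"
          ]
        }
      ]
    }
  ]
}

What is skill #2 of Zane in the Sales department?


Path: departments[0].employees[1].skills[1]
Value: Rust

ANSWER: Rust


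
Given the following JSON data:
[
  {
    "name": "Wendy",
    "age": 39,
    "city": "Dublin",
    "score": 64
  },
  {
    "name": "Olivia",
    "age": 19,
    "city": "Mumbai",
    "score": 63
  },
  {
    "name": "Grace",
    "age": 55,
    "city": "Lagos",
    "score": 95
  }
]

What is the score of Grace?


Looking up record where name = Grace
Record index: 2
Field 'score' = 95

ANSWER: 95


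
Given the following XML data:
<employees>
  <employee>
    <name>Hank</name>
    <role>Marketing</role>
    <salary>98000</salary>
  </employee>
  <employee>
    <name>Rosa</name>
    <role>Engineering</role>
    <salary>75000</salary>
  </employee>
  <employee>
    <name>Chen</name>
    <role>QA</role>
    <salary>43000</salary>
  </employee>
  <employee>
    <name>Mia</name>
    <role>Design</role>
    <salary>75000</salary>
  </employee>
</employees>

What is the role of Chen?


Searching for <employee> with <name>Chen</name>
Found at position 3
<role>QA</role>

ANSWER: QA


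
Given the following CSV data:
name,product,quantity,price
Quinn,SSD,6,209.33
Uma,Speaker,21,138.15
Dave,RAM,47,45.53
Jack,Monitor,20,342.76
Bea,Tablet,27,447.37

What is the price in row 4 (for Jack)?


Row 4: Jack
Column 'price' = 342.76

ANSWER: 342.76


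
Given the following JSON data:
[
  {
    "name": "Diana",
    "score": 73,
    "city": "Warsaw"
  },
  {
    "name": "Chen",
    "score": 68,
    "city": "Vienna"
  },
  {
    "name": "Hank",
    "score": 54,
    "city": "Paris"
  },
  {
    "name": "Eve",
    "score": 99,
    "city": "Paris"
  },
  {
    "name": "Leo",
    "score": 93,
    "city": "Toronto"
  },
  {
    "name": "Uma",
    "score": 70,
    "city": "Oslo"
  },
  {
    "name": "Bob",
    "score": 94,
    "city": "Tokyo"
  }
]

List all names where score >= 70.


Filtering records where score >= 70:
  Diana (score=73) -> YES
  Chen (score=68) -> no
  Hank (score=54) -> no
  Eve (score=99) -> YES
  Leo (score=93) -> YES
  Uma (score=70) -> YES
  Bob (score=94) -> YES


ANSWER: Diana, Eve, Leo, Uma, Bob


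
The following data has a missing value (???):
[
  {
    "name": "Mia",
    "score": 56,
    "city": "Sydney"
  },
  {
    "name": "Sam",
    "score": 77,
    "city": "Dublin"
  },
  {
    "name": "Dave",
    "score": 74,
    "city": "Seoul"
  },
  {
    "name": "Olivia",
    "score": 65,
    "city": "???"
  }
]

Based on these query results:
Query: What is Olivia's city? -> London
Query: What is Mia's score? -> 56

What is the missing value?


The missing value is Olivia's city
From query: Olivia's city = London

ANSWER: London


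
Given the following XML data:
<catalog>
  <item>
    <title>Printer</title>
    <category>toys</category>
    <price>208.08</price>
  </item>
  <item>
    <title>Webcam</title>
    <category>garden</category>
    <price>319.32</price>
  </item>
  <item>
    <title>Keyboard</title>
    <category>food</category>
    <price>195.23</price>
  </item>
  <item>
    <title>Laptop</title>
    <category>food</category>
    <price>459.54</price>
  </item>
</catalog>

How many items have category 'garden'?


Scanning <item> elements for <category>garden</category>:
  Item 2: Webcam -> MATCH
Count: 1

ANSWER: 1


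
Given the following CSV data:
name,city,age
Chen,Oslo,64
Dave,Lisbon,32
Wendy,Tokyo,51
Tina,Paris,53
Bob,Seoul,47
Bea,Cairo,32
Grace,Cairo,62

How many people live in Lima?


Scanning city column for 'Lima':
Total matches: 0

ANSWER: 0


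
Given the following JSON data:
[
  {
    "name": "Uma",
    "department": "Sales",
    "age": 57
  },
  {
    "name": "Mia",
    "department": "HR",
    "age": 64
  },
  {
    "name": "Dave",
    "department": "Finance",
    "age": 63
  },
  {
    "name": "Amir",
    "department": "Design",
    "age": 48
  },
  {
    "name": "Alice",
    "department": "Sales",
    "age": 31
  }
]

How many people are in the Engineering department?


Scanning records for department = Engineering
  No matches found
Count: 0

ANSWER: 0


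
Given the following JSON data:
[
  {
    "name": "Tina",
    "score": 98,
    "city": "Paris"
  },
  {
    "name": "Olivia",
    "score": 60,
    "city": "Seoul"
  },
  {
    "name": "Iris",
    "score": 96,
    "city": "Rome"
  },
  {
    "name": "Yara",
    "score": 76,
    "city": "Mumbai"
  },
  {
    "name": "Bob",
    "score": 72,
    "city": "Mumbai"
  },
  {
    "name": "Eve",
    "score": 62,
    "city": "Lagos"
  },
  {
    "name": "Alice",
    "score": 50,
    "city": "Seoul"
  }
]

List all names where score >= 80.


Filtering records where score >= 80:
  Tina (score=98) -> YES
  Olivia (score=60) -> no
  Iris (score=96) -> YES
  Yara (score=76) -> no
  Bob (score=72) -> no
  Eve (score=62) -> no
  Alice (score=50) -> no


ANSWER: Tina, Iris


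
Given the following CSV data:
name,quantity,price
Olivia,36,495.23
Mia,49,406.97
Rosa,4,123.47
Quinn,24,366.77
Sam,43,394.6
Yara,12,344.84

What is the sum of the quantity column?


Values in 'quantity' column:
  Row 1: 36
  Row 2: 49
  Row 3: 4
  Row 4: 24
  Row 5: 43
  Row 6: 12
Sum = 36 + 49 + 4 + 24 + 43 + 12 = 168

ANSWER: 168


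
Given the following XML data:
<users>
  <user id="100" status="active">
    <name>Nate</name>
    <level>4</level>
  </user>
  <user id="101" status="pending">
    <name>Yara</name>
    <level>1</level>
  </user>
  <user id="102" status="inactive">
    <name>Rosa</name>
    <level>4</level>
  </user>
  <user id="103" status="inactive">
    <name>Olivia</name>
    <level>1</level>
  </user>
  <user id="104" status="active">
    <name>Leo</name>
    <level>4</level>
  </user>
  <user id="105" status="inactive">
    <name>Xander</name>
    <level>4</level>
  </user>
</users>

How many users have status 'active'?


Counting users with status='active':
  Nate (id=100) -> MATCH
  Leo (id=104) -> MATCH
Count: 2

ANSWER: 2


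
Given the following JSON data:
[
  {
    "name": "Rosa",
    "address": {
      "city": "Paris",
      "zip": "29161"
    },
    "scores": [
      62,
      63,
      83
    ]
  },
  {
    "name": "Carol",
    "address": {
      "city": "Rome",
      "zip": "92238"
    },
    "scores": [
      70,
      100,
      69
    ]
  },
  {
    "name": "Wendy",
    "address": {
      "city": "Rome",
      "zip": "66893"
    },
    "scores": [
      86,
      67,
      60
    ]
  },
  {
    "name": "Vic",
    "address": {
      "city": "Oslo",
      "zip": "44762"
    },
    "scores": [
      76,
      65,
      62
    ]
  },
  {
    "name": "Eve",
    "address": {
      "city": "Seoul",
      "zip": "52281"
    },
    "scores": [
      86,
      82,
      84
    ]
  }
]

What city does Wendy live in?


Path: records[2].address.city
Value: Rome

ANSWER: Rome


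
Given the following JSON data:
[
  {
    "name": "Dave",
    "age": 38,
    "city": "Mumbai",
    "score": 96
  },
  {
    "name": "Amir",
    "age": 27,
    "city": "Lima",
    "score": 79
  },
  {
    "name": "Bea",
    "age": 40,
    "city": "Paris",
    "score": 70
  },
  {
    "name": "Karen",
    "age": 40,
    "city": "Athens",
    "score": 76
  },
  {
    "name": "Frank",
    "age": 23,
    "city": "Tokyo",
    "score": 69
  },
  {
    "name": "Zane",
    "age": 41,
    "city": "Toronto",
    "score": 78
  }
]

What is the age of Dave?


Looking up record where name = Dave
Record index: 0
Field 'age' = 38

ANSWER: 38


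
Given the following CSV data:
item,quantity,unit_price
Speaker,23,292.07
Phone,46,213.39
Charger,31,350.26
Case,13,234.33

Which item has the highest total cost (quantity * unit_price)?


Computing row totals:
  Speaker: 6717.61
  Phone: 9815.94
  Charger: 10858.06
  Case: 3046.29
Maximum: Charger (10858.06)

ANSWER: Charger


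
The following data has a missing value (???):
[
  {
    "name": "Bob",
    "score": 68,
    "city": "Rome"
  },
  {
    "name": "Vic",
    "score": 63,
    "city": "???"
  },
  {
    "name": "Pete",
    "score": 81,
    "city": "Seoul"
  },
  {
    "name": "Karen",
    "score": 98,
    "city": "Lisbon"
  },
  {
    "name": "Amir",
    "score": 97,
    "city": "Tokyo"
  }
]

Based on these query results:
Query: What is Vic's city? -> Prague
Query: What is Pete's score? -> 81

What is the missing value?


The missing value is Vic's city
From query: Vic's city = Prague

ANSWER: Prague


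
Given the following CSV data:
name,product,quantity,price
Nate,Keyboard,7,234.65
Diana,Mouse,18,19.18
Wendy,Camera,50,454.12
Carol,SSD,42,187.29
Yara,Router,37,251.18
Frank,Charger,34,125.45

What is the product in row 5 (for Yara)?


Row 5: Yara
Column 'product' = Router

ANSWER: Router


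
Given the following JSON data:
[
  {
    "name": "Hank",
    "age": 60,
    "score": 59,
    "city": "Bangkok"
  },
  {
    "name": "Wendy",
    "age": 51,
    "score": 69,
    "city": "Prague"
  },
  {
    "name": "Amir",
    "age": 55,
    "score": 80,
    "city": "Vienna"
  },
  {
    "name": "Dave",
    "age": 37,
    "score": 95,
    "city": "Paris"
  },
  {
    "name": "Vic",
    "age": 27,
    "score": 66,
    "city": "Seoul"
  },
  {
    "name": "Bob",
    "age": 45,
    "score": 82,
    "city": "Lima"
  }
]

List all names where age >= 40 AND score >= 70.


Checking both conditions:
  Hank (age=60, score=59) -> no
  Wendy (age=51, score=69) -> no
  Amir (age=55, score=80) -> YES
  Dave (age=37, score=95) -> no
  Vic (age=27, score=66) -> no
  Bob (age=45, score=82) -> YES


ANSWER: Amir, Bob


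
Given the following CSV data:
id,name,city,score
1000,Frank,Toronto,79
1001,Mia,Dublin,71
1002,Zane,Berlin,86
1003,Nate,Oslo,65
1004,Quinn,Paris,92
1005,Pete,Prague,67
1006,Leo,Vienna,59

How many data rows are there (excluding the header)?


Counting rows (excluding header):
Header: id,name,city,score
Data rows: 7

ANSWER: 7


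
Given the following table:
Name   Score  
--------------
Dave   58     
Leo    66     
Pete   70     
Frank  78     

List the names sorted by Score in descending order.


Sorting by Score (descending):
  Frank: 78
  Pete: 70
  Leo: 66
  Dave: 58


ANSWER: Frank, Pete, Leo, Dave


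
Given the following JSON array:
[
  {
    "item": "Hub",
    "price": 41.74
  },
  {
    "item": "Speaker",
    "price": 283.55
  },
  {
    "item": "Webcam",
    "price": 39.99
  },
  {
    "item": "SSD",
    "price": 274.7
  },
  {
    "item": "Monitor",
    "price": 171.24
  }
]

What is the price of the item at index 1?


Array index 1 -> Speaker
price = 283.55

ANSWER: 283.55


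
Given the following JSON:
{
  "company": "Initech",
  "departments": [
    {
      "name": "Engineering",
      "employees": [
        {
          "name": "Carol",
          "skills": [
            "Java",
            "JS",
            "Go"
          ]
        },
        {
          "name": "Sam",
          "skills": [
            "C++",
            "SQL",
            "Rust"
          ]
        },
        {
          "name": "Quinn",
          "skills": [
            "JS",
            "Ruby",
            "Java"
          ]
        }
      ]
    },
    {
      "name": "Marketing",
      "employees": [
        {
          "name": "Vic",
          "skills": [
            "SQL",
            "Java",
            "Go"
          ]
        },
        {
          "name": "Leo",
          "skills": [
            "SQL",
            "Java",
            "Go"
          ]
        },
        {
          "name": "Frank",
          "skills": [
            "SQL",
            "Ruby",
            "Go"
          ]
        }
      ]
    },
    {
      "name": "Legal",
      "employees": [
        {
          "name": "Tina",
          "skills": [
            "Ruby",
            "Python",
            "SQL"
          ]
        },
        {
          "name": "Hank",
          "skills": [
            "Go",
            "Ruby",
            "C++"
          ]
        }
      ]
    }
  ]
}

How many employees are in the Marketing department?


Path: departments[1].employees
Count: 3

ANSWER: 3


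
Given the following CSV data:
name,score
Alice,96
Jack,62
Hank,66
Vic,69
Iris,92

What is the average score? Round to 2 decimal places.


Scores: 96, 62, 66, 69, 92
Sum = 385
Count = 5
Average = 385 / 5 = 77.00

ANSWER: 77.00


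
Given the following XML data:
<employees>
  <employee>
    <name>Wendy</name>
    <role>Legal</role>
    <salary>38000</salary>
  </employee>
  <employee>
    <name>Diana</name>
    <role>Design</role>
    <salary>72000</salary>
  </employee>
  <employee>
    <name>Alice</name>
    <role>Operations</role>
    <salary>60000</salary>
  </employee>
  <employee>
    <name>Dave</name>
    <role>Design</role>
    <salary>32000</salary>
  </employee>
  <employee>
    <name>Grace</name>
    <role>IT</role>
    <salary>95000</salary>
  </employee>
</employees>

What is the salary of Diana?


Searching for <employee> with <name>Diana</name>
Found at position 2
<salary>72000</salary>

ANSWER: 72000


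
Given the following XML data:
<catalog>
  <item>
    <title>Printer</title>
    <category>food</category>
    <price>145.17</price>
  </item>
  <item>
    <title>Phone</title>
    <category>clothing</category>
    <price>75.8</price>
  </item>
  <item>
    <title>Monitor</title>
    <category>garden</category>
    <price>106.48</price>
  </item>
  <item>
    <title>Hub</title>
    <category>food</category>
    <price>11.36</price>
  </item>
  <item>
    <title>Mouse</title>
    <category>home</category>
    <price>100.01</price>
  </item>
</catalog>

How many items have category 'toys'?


Scanning <item> elements for <category>toys</category>:
Count: 0

ANSWER: 0


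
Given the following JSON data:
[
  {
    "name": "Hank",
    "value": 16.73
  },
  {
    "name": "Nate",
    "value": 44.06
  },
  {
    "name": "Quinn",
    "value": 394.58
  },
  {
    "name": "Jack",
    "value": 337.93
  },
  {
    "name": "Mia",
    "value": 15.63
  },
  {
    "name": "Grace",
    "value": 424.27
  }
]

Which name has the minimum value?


Comparing values:
  Hank: 16.73
  Nate: 44.06
  Quinn: 394.58
  Jack: 337.93
  Mia: 15.63
  Grace: 424.27
Minimum: Mia (15.63)

ANSWER: Mia


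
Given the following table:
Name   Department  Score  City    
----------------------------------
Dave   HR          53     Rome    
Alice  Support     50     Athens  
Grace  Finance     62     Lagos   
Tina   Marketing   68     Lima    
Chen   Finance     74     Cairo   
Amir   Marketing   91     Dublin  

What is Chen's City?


Row 5: Chen
City = Cairo

ANSWER: Cairo


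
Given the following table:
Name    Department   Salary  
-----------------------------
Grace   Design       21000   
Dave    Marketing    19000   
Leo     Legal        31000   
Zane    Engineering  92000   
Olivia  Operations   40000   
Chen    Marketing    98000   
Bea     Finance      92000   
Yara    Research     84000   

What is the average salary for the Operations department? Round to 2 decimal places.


Operations department members:
  Olivia: 40000
Sum = 40000
Count = 1
Average = 40000 / 1 = 40000.00

ANSWER: 40000.00


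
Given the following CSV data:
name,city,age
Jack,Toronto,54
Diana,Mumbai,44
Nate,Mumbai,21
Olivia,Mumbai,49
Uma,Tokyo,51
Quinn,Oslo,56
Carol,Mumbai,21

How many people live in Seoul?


Scanning city column for 'Seoul':
Total matches: 0

ANSWER: 0


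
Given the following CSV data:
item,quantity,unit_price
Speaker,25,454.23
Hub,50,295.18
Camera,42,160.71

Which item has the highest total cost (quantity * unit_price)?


Computing row totals:
  Speaker: 11355.75
  Hub: 14759.0
  Camera: 6749.82
Maximum: Hub (14759.0)

ANSWER: Hub


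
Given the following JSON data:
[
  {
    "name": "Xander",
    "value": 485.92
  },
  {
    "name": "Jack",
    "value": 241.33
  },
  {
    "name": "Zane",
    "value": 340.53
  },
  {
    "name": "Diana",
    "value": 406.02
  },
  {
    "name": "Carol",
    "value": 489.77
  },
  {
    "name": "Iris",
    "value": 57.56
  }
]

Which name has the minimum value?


Comparing values:
  Xander: 485.92
  Jack: 241.33
  Zane: 340.53
  Diana: 406.02
  Carol: 489.77
  Iris: 57.56
Minimum: Iris (57.56)

ANSWER: Iris


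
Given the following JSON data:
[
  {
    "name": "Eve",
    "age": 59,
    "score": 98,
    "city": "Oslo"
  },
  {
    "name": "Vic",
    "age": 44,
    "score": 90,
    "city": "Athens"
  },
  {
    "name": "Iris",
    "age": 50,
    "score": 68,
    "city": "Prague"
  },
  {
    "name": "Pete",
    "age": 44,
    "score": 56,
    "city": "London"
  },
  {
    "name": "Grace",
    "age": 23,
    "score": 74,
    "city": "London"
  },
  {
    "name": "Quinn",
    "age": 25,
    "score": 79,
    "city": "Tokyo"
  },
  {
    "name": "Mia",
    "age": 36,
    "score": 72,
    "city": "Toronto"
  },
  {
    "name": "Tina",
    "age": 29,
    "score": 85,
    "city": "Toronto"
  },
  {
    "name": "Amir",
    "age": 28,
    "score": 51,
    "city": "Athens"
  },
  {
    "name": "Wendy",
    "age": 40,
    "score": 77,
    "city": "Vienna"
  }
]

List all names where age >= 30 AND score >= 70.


Checking both conditions:
  Eve (age=59, score=98) -> YES
  Vic (age=44, score=90) -> YES
  Iris (age=50, score=68) -> no
  Pete (age=44, score=56) -> no
  Grace (age=23, score=74) -> no
  Quinn (age=25, score=79) -> no
  Mia (age=36, score=72) -> YES
  Tina (age=29, score=85) -> no
  Amir (age=28, score=51) -> no
  Wendy (age=40, score=77) -> YES


ANSWER: Eve, Vic, Mia, Wendy


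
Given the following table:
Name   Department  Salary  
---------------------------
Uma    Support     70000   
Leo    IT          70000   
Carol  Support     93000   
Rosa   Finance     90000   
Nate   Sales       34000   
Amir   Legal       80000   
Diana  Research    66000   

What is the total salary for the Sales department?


Sales department members:
  Nate: 34000
Total = 34000 = 34000

ANSWER: 34000


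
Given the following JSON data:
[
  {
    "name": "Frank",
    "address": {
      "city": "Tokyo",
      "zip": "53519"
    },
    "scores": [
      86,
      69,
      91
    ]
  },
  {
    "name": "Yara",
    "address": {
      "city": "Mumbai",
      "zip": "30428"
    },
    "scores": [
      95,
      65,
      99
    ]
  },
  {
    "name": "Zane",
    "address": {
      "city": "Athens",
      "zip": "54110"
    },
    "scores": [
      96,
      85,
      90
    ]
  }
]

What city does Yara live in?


Path: records[1].address.city
Value: Mumbai

ANSWER: Mumbai


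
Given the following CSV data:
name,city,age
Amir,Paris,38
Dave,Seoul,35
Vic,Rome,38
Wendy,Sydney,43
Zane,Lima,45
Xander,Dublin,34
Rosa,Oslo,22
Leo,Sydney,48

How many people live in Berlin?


Scanning city column for 'Berlin':
Total matches: 0

ANSWER: 0


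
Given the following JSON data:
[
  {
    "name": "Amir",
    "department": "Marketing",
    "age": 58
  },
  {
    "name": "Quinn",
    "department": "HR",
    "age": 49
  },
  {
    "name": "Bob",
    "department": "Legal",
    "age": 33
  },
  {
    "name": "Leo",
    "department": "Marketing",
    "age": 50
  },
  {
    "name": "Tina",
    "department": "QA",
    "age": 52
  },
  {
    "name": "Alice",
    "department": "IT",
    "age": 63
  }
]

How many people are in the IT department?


Scanning records for department = IT
  Record 5: Alice
Count: 1

ANSWER: 1


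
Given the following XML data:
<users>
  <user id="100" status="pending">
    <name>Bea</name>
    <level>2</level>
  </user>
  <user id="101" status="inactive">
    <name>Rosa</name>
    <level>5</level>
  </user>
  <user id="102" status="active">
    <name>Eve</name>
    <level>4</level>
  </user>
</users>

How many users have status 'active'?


Counting users with status='active':
  Eve (id=102) -> MATCH
Count: 1

ANSWER: 1


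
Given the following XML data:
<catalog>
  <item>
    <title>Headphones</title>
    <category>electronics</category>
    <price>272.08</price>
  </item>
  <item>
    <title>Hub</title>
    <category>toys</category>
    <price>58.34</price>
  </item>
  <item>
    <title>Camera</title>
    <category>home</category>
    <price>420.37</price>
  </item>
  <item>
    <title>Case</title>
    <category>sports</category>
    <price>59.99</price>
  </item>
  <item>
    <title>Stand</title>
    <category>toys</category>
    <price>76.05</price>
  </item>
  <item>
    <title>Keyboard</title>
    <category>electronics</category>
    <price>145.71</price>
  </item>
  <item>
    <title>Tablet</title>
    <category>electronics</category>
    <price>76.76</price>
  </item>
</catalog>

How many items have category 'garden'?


Scanning <item> elements for <category>garden</category>:
Count: 0

ANSWER: 0


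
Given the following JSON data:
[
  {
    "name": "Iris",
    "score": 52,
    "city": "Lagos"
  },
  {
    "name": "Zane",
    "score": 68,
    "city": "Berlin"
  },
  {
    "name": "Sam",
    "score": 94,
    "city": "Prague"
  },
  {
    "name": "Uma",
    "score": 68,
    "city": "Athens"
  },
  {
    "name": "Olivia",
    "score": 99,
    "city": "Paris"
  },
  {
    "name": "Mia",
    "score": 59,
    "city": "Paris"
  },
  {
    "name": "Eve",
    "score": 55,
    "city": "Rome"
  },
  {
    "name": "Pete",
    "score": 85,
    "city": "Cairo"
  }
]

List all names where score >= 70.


Filtering records where score >= 70:
  Iris (score=52) -> no
  Zane (score=68) -> no
  Sam (score=94) -> YES
  Uma (score=68) -> no
  Olivia (score=99) -> YES
  Mia (score=59) -> no
  Eve (score=55) -> no
  Pete (score=85) -> YES


ANSWER: Sam, Olivia, Pete


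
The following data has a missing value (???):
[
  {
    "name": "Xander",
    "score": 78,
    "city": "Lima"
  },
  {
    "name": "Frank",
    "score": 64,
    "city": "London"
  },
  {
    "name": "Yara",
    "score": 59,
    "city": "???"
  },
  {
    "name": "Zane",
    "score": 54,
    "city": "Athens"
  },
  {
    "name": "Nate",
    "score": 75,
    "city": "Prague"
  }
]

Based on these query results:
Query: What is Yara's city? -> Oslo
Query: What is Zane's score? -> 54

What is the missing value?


The missing value is Yara's city
From query: Yara's city = Oslo

ANSWER: Oslo


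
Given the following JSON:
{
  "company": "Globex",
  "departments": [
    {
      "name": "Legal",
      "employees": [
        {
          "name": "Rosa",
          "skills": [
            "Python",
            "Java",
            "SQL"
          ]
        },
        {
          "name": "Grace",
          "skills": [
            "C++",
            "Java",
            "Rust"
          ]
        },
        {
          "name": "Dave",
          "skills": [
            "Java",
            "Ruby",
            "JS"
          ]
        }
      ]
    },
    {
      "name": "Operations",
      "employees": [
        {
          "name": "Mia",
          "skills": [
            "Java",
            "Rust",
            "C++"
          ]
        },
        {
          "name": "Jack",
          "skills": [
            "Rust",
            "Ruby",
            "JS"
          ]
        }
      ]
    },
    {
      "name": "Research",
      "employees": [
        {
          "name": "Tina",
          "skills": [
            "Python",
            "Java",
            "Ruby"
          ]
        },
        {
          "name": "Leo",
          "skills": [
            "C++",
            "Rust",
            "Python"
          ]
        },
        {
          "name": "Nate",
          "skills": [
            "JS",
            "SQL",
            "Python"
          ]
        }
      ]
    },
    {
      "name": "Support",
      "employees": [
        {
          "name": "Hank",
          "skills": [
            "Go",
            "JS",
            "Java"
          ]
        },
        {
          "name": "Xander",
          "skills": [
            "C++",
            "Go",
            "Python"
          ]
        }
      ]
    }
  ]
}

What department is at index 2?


Path: departments[2].name
Value: Research

ANSWER: Research


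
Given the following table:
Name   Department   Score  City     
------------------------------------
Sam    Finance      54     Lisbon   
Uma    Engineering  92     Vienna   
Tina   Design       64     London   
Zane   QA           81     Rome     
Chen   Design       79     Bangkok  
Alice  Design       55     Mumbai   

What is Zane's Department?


Row 4: Zane
Department = QA

ANSWER: QA


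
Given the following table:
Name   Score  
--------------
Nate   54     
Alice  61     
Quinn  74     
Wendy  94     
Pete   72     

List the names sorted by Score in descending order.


Sorting by Score (descending):
  Wendy: 94
  Quinn: 74
  Pete: 72
  Alice: 61
  Nate: 54


ANSWER: Wendy, Quinn, Pete, Alice, Nate


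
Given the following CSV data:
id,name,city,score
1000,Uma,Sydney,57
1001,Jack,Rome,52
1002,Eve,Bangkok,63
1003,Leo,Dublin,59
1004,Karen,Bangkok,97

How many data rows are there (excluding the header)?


Counting rows (excluding header):
Header: id,name,city,score
Data rows: 5

ANSWER: 5


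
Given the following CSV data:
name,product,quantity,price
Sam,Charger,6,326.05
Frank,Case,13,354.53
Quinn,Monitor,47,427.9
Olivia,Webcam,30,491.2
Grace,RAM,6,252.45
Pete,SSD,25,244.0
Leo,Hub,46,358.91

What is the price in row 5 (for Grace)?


Row 5: Grace
Column 'price' = 252.45

ANSWER: 252.45


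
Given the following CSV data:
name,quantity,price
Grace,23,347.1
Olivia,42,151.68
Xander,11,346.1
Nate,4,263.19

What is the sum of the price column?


Values in 'price' column:
  Row 1: 347.1
  Row 2: 151.68
  Row 3: 346.1
  Row 4: 263.19
Sum = 347.1 + 151.68 + 346.1 + 263.19 = 1108.07

ANSWER: 1108.07


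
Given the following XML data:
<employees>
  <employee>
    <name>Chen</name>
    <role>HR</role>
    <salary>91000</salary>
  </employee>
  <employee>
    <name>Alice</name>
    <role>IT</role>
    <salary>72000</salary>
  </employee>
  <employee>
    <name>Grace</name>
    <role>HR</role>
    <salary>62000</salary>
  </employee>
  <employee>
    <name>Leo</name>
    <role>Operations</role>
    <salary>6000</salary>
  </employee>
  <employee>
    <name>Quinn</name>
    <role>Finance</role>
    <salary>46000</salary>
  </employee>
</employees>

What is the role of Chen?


Searching for <employee> with <name>Chen</name>
Found at position 1
<role>HR</role>

ANSWER: HR


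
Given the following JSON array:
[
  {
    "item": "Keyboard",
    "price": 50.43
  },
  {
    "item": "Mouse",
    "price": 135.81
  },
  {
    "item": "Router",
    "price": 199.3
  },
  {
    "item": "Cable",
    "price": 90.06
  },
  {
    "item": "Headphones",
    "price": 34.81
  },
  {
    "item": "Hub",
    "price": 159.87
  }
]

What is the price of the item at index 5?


Array index 5 -> Hub
price = 159.87

ANSWER: 159.87


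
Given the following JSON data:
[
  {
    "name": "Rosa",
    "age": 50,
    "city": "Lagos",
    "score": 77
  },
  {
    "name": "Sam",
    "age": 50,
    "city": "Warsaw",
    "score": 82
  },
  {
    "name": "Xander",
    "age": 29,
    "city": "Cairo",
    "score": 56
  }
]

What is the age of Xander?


Looking up record where name = Xander
Record index: 2
Field 'age' = 29

ANSWER: 29


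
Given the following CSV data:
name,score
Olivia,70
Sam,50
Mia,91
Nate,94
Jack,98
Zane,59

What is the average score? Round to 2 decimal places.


Scores: 70, 50, 91, 94, 98, 59
Sum = 462
Count = 6
Average = 462 / 6 = 77.00

ANSWER: 77.00


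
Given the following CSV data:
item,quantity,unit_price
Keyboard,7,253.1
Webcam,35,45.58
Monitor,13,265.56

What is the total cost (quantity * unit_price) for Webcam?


Row: Webcam
quantity = 35
unit_price = 45.58
total = 35 * 45.58 = 1595.3

ANSWER: 1595.3


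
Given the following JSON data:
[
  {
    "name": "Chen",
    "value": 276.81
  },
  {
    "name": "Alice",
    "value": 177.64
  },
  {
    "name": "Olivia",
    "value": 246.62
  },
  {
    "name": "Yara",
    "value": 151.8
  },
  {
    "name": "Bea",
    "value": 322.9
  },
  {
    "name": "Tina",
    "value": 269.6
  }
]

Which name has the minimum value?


Comparing values:
  Chen: 276.81
  Alice: 177.64
  Olivia: 246.62
  Yara: 151.8
  Bea: 322.9
  Tina: 269.6
Minimum: Yara (151.8)

ANSWER: Yara


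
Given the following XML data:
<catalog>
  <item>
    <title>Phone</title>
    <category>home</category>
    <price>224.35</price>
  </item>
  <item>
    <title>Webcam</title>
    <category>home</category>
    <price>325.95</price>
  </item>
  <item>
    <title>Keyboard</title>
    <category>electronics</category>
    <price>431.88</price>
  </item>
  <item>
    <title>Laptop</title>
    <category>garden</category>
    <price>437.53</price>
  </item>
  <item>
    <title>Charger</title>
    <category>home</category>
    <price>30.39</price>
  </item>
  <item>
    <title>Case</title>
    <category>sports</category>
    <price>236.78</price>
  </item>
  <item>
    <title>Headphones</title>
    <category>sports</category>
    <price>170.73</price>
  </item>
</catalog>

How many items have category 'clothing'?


Scanning <item> elements for <category>clothing</category>:
Count: 0

ANSWER: 0


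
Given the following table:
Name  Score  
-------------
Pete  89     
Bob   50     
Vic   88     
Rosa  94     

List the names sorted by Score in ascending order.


Sorting by Score (ascending):
  Bob: 50
  Vic: 88
  Pete: 89
  Rosa: 94


ANSWER: Bob, Vic, Pete, Rosa


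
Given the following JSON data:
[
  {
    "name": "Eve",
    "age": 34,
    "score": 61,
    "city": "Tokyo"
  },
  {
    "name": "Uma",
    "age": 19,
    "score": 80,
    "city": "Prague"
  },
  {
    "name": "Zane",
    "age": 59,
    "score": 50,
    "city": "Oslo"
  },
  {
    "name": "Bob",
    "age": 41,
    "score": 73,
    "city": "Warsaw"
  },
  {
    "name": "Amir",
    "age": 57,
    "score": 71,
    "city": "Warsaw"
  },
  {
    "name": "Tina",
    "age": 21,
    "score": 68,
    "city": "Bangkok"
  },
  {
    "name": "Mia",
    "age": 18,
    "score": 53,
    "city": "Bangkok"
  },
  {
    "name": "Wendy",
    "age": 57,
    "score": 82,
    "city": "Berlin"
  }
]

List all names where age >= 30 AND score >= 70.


Checking both conditions:
  Eve (age=34, score=61) -> no
  Uma (age=19, score=80) -> no
  Zane (age=59, score=50) -> no
  Bob (age=41, score=73) -> YES
  Amir (age=57, score=71) -> YES
  Tina (age=21, score=68) -> no
  Mia (age=18, score=53) -> no
  Wendy (age=57, score=82) -> YES


ANSWER: Bob, Amir, Wendy


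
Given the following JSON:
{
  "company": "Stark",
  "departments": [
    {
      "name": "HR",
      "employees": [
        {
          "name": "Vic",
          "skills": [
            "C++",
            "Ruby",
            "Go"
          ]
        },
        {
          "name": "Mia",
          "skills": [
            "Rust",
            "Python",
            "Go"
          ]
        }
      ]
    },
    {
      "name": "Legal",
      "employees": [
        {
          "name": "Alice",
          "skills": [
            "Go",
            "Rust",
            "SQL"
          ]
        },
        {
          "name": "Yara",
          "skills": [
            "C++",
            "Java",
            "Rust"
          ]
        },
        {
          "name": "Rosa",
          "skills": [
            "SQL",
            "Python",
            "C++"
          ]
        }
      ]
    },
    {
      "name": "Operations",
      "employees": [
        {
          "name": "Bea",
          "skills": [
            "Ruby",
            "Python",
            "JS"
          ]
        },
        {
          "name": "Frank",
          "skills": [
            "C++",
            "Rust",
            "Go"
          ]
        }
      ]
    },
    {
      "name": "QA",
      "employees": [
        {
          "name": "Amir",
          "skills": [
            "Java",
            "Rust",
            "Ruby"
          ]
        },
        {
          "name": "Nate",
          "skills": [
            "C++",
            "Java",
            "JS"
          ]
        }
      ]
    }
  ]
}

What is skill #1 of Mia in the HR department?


Path: departments[0].employees[1].skills[0]
Value: Rust

ANSWER: Rust


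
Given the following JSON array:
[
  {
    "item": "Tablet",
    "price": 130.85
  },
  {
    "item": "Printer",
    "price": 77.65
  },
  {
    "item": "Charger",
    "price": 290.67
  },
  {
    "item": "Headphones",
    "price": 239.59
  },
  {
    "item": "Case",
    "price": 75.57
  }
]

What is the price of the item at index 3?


Array index 3 -> Headphones
price = 239.59

ANSWER: 239.59


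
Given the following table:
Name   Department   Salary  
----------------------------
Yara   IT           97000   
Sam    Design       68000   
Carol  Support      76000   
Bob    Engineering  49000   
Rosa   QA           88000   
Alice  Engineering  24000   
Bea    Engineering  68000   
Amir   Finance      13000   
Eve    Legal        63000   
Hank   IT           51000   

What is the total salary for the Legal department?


Legal department members:
  Eve: 63000
Total = 63000 = 63000

ANSWER: 63000


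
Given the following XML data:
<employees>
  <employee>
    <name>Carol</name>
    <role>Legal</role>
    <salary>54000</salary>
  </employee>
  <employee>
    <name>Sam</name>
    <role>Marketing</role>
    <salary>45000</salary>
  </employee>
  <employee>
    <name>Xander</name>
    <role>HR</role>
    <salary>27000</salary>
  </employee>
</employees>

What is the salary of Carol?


Searching for <employee> with <name>Carol</name>
Found at position 1
<salary>54000</salary>

ANSWER: 54000


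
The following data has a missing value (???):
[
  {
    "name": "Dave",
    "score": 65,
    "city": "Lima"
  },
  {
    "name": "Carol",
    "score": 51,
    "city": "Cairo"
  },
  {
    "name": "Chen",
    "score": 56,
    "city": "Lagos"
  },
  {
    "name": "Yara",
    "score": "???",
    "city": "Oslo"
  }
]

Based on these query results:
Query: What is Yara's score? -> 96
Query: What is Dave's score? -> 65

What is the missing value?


The missing value is Yara's score
From query: Yara's score = 96

ANSWER: 96


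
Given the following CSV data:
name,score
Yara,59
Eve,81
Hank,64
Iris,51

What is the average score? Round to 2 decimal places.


Scores: 59, 81, 64, 51
Sum = 255
Count = 4
Average = 255 / 4 = 63.75

ANSWER: 63.75


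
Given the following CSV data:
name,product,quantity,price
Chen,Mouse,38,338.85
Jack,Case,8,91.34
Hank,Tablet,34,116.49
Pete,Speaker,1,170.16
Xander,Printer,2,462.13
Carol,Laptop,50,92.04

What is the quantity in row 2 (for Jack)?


Row 2: Jack
Column 'quantity' = 8

ANSWER: 8


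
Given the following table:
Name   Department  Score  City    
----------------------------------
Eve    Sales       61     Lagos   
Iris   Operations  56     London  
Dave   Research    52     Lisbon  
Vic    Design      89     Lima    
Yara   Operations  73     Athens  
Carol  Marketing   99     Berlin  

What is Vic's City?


Row 4: Vic
City = Lima

ANSWER: Lima


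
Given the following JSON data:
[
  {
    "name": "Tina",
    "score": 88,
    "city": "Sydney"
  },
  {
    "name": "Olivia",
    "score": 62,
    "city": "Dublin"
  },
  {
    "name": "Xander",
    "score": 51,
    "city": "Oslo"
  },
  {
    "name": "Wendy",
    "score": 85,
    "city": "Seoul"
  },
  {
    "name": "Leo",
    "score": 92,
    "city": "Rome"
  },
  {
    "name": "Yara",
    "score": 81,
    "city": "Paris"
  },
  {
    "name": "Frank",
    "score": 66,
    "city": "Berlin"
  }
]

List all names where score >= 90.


Filtering records where score >= 90:
  Tina (score=88) -> no
  Olivia (score=62) -> no
  Xander (score=51) -> no
  Wendy (score=85) -> no
  Leo (score=92) -> YES
  Yara (score=81) -> no
  Frank (score=66) -> no


ANSWER: Leo
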